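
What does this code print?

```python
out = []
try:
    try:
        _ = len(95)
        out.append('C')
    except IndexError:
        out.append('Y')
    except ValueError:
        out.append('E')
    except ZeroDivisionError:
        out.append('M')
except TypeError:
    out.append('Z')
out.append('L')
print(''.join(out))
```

Execution trace: 'Z' (outer except TypeError) → 'L' (after the try/except). Output: ZL

Answer: ZL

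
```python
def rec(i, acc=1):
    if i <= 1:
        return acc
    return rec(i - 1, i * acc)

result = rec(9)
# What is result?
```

Accumulator trace (n, acc): (9, 1) -> (8, 9) -> (7, 72) -> (6, 504) -> (5, 3024) -> (4, 15120) -> (3, 60480) -> (2, 181440) -> (1, 362880) -> return 362880

Answer: 362880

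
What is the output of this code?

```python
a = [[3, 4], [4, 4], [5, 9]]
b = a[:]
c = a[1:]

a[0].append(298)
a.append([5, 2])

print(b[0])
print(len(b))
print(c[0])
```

Key concept: slice with nested mutation.
Step by step:
`a = [[3, 4], [4, 4], [5, 9]]` → a = [[3, 4], [4, 4], [5, 9]]
`b = a[:]` → b = [[3, 4], [4, 4], [5, 9]]
`c = a[1:]` → c = [[4, 4], [5, 9]]
`a[0].append(298)` → a = [[3, 4, 298], [4, 4], [5, 9]]; b = [[3, 4, 298], [4, 4], [5, 9]]
`a.append([5, 2])` → a = [[3, 4, 298], [4, 4], [5, 9], [5, 2]]
`print(b[0])` → prints [3, 4, 298]
`print(len(b))` → prints 3
`print(c[0])` → prints [4, 4]

Answer:
[3, 4, 298]
3
[4, 4]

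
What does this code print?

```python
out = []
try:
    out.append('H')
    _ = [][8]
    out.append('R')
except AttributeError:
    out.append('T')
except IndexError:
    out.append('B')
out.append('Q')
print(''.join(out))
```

Execution trace: 'H' (try body) → 'B' (except IndexError) → 'Q' (after the try/except). Output: HBQ

Answer: HBQ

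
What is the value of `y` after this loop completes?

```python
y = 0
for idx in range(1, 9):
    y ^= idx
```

XOR of 1 to 8
`y` takes the values: 0 → 1 → 3 → 0 → 4 → 1 → 7 → 0 → 8

Answer: 8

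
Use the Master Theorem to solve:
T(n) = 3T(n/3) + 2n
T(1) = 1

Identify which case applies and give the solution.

a=3, b=3, f(n)=2n. log_3(3) = 1. Since c=1 = 1, Case 2 applies: T(n) = Θ(n^log_b(a) · log n) = O(n log n).

Answer: O(n log n) - Case 2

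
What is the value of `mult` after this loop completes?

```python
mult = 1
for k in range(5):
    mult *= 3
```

3^5 = 243
`mult` takes the values: 1 → 3 → 9 → 27 → 81 → 243

Answer: 243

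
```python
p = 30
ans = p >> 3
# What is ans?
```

Trace:
`p = 30` → p = 30
`ans = p >> 3` → ans = 3
So ans = 3

Answer: 3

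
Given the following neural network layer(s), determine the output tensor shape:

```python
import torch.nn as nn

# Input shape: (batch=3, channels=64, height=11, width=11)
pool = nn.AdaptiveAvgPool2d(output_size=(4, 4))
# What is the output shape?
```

Input: (3, 64, 11, 11) -> Output: (3, 64, 4, 4)

Answer: (3, 64, 4, 4)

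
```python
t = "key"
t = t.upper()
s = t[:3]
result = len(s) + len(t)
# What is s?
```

Trace:
`t = "key"` → t = 'key'
`t = t.upper()` → t = 'KEY'
`s = t[:3]` → s = 'KEY'
`result = len(s) + len(t)` → result = 6
So s = 'KEY'

Answer: 'KEY'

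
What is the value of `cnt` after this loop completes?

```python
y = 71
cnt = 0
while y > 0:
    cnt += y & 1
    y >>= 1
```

Count set bits in 71 (binary: 0b1000111)
`cnt` takes the values: 0 → 1 → 2 → 3 → 4

Answer: 4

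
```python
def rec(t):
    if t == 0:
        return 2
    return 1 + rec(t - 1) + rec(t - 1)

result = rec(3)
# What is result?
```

rec(t) = 1 + 2·rec(t-1), rec(0)=2. Closed form: (2+1)·2^3 - 1 = 23.

Answer: 23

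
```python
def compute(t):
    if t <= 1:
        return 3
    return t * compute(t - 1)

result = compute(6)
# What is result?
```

compute(6) = 6 * 5 * 4 * 3 * 2 * 3 = 2160

Answer: 2160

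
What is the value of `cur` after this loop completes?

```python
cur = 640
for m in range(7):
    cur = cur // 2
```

Halve 7 times: 640 // 2^7 = 5
`cur` takes the values: 640 → 320 → 160 → 80 → 40 → 20 → 10 → 5

Answer: 5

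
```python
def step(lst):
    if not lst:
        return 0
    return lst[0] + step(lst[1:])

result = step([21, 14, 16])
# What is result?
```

21 + 14 + 16 + 0 = 51

Answer: 51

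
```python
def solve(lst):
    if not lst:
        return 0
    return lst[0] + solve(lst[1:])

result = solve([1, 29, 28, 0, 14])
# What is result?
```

1 + 29 + 28 + 0 + 14 + 0 = 72

Answer: 72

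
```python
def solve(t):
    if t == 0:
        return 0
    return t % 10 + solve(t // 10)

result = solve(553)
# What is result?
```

Sum of digits of 553: 3 + 5 + 5 = 13

Answer: 13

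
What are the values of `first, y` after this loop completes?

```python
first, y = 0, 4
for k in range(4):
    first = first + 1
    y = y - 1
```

first goes 0→4, y goes 4→0
`first, y` takes the values: (0, 4) → (1, 4) → (1, 3) → (2, 3) → (2, 2) → (3, 2) → (3, 1) → (4, 1) → (4, 0)

Answer: 4, 0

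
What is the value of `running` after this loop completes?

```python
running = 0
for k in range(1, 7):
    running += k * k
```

Sum of squares 1² to 6² = 91
`running` takes the values: 0 → 1 → 5 → 14 → 30 → 55 → 91

Answer: 91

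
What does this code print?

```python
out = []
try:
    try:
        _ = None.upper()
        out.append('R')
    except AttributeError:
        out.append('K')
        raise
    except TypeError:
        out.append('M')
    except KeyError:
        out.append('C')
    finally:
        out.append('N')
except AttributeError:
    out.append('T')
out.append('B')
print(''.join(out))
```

Execution trace: 'K' (inner except AttributeError) → 'N' (inner finally) → 'T' (outer except AttributeError) → 'B' (after the try/except). Output: KNTB

Answer: KNTB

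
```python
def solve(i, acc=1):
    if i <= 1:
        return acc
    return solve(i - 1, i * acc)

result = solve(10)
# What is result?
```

Accumulator trace (n, acc): (10, 1) -> (9, 10) -> (8, 90) -> (7, 720) -> (6, 5040) -> (5, 30240) -> (4, 151200) -> (3, 604800) -> (2, 1814400) -> (1, 3628800) -> return 3628800

Answer: 3628800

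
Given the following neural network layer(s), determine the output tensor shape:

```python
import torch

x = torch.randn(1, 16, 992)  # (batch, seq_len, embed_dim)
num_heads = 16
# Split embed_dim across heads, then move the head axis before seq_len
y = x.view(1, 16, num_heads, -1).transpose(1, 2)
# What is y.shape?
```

Input: (1, 16, 992) -> head_dim = 992 // 16 = 62; after view: (1, 16, 16, 62) -> after transpose(1, 2): (1, 16, 16, 62) -> Output: (1, 16, 16, 62)

Answer: (1, 16, 16, 62)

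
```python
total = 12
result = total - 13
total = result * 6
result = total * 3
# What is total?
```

Trace:
`total = 12` → total = 12
`result = total - 13` → result = -1
`total = result * 6` → total = -6
`result = total * 3` → result = -18
So total = -6

Answer: -6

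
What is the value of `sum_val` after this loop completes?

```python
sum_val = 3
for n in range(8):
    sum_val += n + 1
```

Start at 3, add 1 to 8 = 39
`sum_val` takes the values: 3 → 4 → 6 → 9 → 13 → 18 → 24 → 31 → 39

Answer: 39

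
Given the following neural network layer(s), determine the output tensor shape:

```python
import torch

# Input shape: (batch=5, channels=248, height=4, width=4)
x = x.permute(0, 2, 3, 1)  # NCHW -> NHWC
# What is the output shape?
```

Input: (5, 248, 4, 4) -> Output: (5, 4, 4, 248)

Answer: (5, 4, 4, 248)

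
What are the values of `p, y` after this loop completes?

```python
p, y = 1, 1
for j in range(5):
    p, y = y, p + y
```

Fibonacci: after 5 iterations
`p, y` takes the values: (1, 1) → (1, 2) → (2, 3) → (3, 5) → (5, 8) → (8, 13)

Answer: 8, 13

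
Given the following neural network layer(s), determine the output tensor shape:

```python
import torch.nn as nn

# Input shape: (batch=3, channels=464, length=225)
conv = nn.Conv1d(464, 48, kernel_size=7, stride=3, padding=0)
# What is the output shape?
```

Input: (3, 464, 225) -> Output: (3, 48, 73)

Answer: (3, 48, 73)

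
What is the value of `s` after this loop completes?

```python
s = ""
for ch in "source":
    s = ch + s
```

Reverse 'source'
`s` takes the values: "" → "s" → "os" → "uos" → "ruos" → "cruos" → "ecruos"

Answer: "ecruos"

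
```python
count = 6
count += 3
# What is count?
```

Trace:
`count = 6` → count = 6
`count += 3` → count = 9
So count = 9

Answer: 9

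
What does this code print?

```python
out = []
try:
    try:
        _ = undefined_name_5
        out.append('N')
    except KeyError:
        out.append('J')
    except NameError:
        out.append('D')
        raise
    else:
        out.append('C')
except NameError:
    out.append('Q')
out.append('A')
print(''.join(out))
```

Execution trace: 'D' (inner except NameError) → 'Q' (outer except NameError) → 'A' (after the try/except). Output: DQA

Answer: DQA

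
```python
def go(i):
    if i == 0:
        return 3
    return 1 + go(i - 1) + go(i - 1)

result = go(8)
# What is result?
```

go(i) = 1 + 2·go(i-1), go(0)=3. Closed form: (3+1)·2^8 - 1 = 1023.

Answer: 1023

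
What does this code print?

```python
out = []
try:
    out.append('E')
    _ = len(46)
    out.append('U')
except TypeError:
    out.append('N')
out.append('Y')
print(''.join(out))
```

Execution trace: 'E' (try body) → 'N' (except TypeError) → 'Y' (after the try/except). Output: ENY

Answer: ENY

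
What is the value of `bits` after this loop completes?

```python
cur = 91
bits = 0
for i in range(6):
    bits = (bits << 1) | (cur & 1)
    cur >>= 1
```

Reverse lowest 6 bits of 91
`bits` takes the values: 0 → 1 → 3 → 6 → 13 → 27 → 54

Answer: 54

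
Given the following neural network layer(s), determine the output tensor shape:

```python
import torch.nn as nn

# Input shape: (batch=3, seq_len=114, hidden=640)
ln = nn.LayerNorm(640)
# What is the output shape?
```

Input: (3, 114, 640) -> Output: (3, 114, 640)

Answer: (3, 114, 640)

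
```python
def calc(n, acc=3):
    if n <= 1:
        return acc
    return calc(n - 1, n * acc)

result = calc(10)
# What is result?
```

Accumulator trace (n, acc): (10, 3) -> (9, 30) -> (8, 270) -> (7, 2160) -> (6, 15120) -> (5, 90720) -> (4, 453600) -> (3, 1814400) -> (2, 5443200) -> (1, 10886400) -> return 10886400

Answer: 10886400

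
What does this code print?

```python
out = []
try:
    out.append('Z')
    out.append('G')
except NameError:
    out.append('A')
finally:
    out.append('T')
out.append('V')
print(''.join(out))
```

Execution trace: 'Z' (try body) → 'G' (try body, no exception) → 'T' (finally) → 'V' (after the try/except). Output: ZGTV

Answer: ZGTV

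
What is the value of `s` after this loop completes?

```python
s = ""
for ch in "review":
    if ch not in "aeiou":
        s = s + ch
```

Remove vowels from 'review'
`s` takes the values: "" → "r" → "rv" → "rvw"

Answer: "rvw"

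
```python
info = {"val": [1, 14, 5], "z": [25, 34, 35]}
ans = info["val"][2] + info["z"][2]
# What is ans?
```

Trace:
`info = {"val": [1, 14, 5], "z": [25, 34, 35]}` → info = {'val': [1, 14, 5], 'z': [25, 34, 35]}
`ans = info["val"][2] + info["z"][2]` → ans = 40
So ans = 40

Answer: 40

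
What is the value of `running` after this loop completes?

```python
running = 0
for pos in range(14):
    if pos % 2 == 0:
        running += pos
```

Sum of even numbers 0 to 13
`running` takes the values: 0 → 2 → 6 → 12 → 20 → 30 → 42

Answer: 42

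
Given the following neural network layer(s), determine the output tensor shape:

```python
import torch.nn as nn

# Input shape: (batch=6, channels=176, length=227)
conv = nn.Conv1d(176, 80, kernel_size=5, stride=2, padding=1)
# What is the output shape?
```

Input: (6, 176, 227) -> Output: (6, 80, 113)

Answer: (6, 80, 113)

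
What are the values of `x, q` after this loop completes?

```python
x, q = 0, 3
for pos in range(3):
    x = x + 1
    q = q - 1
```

x goes 0→3, q goes 3→0
`x, q` takes the values: (0, 3) → (1, 3) → (1, 2) → (2, 2) → (2, 1) → (3, 1) → (3, 0)

Answer: 3, 0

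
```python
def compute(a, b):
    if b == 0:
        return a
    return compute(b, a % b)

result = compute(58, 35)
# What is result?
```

compute(58, 35) -> compute(35, 23) -> compute(23, 12) -> compute(12, 11) -> compute(11, 1) -> compute(1, 0) -> 1

Answer: 1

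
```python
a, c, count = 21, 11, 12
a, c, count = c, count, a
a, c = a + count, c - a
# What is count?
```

Trace:
`a, c, count = 21, 11, 12` → a = 21; c = 11; count = 12
`a, c, count = c, count, a` → a = 11; c = 12; count = 21
`a, c = a + count, c - a` → a = 32; c = 1
So count = 21

Answer: 21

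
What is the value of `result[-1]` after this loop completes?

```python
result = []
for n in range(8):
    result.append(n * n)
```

Last element of squares 0 to 7
`result` takes the values: [] → [0] → [0, 1] → [0, 1, 4] → [0, 1, 4, 9] → [0, 1, 4, 9, 16] → [0, 1, 4, 9, 16, 25] → [0, 1, 4, 9, 16, 25, 36] → [0, 1, 4, 9, 16, 25, 36, 49]
So `result[-1]` = 49

Answer: 49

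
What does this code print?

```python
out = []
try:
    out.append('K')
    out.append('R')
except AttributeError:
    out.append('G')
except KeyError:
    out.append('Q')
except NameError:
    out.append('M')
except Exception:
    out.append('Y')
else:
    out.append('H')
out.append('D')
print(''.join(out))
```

Execution trace: 'K' (try body) → 'R' (try body, no exception) → 'H' (else) → 'D' (after the try/except). Output: KRHD

Answer: KRHD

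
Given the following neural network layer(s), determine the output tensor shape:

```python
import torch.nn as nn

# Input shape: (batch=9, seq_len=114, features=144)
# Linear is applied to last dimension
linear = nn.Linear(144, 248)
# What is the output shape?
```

Input: (9, 114, 144) -> Output: (9, 114, 248)

Answer: (9, 114, 248)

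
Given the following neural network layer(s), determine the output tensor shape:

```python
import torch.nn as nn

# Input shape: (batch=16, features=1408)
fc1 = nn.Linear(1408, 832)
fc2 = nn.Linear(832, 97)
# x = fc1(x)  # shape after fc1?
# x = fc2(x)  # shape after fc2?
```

Input: (16, 1408) -> after fc1: (16, 832) -> Output: (16, 97)

Answer: (16, 97)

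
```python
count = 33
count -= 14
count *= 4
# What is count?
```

Trace:
`count = 33` → count = 33
`count -= 14` → count = 19
`count *= 4` → count = 76
So count = 76

Answer: 76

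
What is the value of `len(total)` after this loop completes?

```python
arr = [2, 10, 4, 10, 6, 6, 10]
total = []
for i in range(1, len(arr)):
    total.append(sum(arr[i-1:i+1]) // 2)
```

Number of 2-element averages
`total` takes the values: [] → [6] → [6, 7] → [6, 7, 7] → [6, 7, 7, 8] → [6, 7, 7, 8, 6] → [6, 7, 7, 8, 6, 8]
So `len(total)` = 6

Answer: 6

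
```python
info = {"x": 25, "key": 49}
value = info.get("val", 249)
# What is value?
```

Trace:
`info = {"x": 25, "key": 49}` → info = {'x': 25, 'key': 49}
`value = info.get("val", 249)` → value = 249
So value = 249

Answer: 249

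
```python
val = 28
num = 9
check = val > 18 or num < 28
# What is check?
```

Trace:
`val = 28` → val = 28
`num = 9` → num = 9
`check = val > 18 or num < 28` → check = True
So check = True

Answer: True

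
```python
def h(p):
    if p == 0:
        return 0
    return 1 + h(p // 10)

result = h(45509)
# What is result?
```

Count of digits of 45509: 5

Answer: 5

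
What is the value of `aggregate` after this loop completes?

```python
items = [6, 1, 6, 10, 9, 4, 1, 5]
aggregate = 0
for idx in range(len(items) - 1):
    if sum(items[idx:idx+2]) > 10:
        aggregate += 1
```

Count windows with sum > 10
`aggregate` takes the values: 0 → 1 → 2 → 3

Answer: 3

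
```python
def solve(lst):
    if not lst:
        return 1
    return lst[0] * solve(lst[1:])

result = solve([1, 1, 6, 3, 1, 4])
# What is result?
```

Product over [1, 1, 6, 3, 1, 4] = 1 * 1 * 6 * 3 * 1 * 4 = 72

Answer: 72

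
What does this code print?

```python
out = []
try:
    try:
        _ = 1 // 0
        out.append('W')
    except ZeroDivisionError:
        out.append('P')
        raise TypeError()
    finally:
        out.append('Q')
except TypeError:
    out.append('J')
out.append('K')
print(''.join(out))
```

Execution trace: 'P' (except ZeroDivisionError) → 'Q' (finally) → 'J' (outer except TypeError) → 'K' (after the try/except). Output: PQJK

Answer: PQJK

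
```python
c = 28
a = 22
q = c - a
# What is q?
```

Trace:
`c = 28` → c = 28
`a = 22` → a = 22
`q = c - a` → q = 6
So q = 6

Answer: 6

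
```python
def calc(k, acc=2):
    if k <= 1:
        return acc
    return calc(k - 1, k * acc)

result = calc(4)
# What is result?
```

Accumulator trace (n, acc): (4, 2) -> (3, 8) -> (2, 24) -> (1, 48) -> return 48

Answer: 48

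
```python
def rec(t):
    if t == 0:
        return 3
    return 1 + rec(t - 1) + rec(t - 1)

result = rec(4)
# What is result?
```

rec(t) = 1 + 2·rec(t-1), rec(0)=3. Closed form: (3+1)·2^4 - 1 = 63.

Answer: 63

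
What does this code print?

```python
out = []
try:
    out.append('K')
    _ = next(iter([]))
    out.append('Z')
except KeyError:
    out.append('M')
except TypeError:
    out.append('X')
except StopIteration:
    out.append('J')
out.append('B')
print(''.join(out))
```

Execution trace: 'K' (try body) → 'J' (except StopIteration) → 'B' (after the try/except). Output: KJB

Answer: KJB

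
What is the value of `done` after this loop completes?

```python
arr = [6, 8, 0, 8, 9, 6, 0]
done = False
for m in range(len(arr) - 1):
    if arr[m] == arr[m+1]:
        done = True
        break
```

Check consecutive duplicates in [6, 8, 0, 8, 9, 6, 0]
`done` takes the values: False

Answer: False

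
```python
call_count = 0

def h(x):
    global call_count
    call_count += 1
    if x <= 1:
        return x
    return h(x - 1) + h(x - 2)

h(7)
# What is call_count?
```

Calls(x) = 1 + Calls(x-1) + Calls(x-2); Calls(0)=Calls(1)=1. For x=7 this gives 41.

Answer: 41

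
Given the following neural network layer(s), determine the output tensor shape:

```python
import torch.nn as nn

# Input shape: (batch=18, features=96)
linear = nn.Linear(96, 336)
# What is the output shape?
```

Input: (18, 96) -> Output: (18, 336)

Answer: (18, 336)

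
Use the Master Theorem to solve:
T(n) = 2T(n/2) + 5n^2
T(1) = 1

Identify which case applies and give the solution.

a=2, b=2, f(n)=5n^2. log_2(2) = 1. Since c=2 > 1 and the regularity condition holds (2(n/2)^2 = (2/2^2)n^2 with 2/2^2 < 1), Case 3 applies: T(n) = Θ(f(n)) = O(n^2).

Answer: O(n^2) - Case 3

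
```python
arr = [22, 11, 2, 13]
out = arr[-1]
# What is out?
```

Trace:
`arr = [22, 11, 2, 13]` → arr = [22, 11, 2, 13]
`out = arr[-1]` → out = 13
So out = 13

Answer: 13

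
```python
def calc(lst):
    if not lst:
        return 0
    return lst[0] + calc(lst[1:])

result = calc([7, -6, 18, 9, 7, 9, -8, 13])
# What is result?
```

7 + (-6) + 18 + 9 + 7 + 9 + (-8) + 13 + 0 = 49

Answer: 49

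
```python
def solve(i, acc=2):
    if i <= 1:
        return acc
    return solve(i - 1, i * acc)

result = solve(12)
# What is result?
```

Accumulator trace (n, acc): (12, 2) -> (11, 24) -> (10, 264) -> (9, 2640) -> (8, 23760) -> (7, 190080) -> (6, 1330560) -> (5, 7983360) -> (4, 39916800) -> (3, 159667200) -> (2, 479001600) -> (1, 958003200) -> return 958003200

Answer: 958003200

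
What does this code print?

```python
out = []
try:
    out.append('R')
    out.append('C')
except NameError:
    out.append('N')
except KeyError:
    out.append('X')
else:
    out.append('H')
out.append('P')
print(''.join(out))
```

Execution trace: 'R' (try body) → 'C' (try body, no exception) → 'H' (else) → 'P' (after the try/except). Output: RCHP

Answer: RCHP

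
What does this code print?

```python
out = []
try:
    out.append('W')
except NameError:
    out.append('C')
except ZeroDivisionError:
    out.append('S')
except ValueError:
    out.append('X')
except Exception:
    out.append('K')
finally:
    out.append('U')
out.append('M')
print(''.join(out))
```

Execution trace: 'W' (try body, no exception) → 'U' (finally) → 'M' (after the try/except). Output: WUM

Answer: WUM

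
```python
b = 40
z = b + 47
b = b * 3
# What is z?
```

Trace:
`b = 40` → b = 40
`z = b + 47` → z = 87
`b = b * 3` → b = 120
So z = 87

Answer: 87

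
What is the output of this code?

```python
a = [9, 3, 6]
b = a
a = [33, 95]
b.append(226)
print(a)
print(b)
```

Key concept: rebinding vs mutation: a is rebound to a new list, b still points at the original.
Step by step:
`a = [9, 3, 6]` → a = [9, 3, 6]
`b = a` → b = [9, 3, 6] (same object as a)
`a = [33, 95]` → a = [33, 95]
`b.append(226)` → b = [9, 3, 6, 226]
`print(a)` → prints [33, 95]
`print(b)` → prints [9, 3, 6, 226]

Answer:
[33, 95]
[9, 3, 6, 226]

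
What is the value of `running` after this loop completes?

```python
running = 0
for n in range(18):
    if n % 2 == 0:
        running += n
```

Sum of even numbers 0 to 17
`running` takes the values: 0 → 2 → 6 → 12 → 20 → 30 → 42 → 56 → 72

Answer: 72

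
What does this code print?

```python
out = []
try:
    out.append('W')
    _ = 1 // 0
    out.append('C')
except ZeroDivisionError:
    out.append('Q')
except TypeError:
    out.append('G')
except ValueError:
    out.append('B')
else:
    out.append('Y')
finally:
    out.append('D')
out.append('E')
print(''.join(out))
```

Execution trace: 'W' (try body) → 'Q' (except ZeroDivisionError) → 'D' (finally) → 'E' (after the try/except). Output: WQDE

Answer: WQDE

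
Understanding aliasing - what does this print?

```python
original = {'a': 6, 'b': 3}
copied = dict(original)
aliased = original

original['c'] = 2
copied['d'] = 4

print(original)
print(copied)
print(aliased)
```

Key concept: dict() creates copy, assignment creates alias.
Step by step:
`original = {'a': 6, 'b': 3}` → original = {'a': 6, 'b': 3}
`copied = dict(original)` → copied = {'a': 6, 'b': 3}
`aliased = original` → aliased = {'a': 6, 'b': 3} (same object as original)
`original['c'] = 2` → original = {'a': 6, 'b': 3, 'c': 2} (same object as aliased); aliased = {'a': 6, 'b': 3, 'c': 2} (same object as original)
`copied['d'] = 4` → copied = {'a': 6, 'b': 3, 'd': 4}
`print(original)` → prints {'a': 6, 'b': 3, 'c': 2}
`print(copied)` → prints {'a': 6, 'b': 3, 'd': 4}
`print(aliased)` → prints {'a': 6, 'b': 3, 'c': 2}

Answer:
{'a': 6, 'b': 3, 'c': 2}
{'a': 6, 'b': 3, 'd': 4}
{'a': 6, 'b': 3, 'c': 2}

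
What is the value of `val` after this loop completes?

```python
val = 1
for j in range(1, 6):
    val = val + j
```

Start at 1, add 1 through 5
`val` takes the values: 1 → 2 → 4 → 7 → 11 → 16

Answer: 16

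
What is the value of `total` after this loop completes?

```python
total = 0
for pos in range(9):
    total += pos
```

Sum of 0 to 8 = 36
`total` takes the values: 0 → 1 → 3 → 6 → 10 → 15 → 21 → 28 → 36

Answer: 36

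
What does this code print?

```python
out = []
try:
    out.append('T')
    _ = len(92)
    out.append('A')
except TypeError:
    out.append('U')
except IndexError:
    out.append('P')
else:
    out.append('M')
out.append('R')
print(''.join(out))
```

Execution trace: 'T' (try body) → 'U' (except TypeError) → 'R' (after the try/except). Output: TUR

Answer: TUR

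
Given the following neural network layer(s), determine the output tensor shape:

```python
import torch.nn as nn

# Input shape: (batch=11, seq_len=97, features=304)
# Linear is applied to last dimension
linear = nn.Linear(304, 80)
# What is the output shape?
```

Input: (11, 97, 304) -> Output: (11, 97, 80)

Answer: (11, 97, 80)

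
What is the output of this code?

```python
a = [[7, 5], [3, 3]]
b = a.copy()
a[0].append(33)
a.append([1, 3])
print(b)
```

Key concept: shallow copy with nested lists.
Step by step:
`a = [[7, 5], [3, 3]]` → a = [[7, 5], [3, 3]]
`b = a.copy()` → b = [[7, 5], [3, 3]]
`a[0].append(33)` → a = [[7, 5, 33], [3, 3]]; b = [[7, 5, 33], [3, 3]]
`a.append([1, 3])` → a = [[7, 5, 33], [3, 3], [1, 3]]
`print(b)` → prints [[7, 5, 33], [3, 3]]

Answer: [[7, 5, 33], [3, 3]]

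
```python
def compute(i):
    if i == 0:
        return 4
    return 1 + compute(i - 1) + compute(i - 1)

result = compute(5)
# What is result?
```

compute(i) = 1 + 2·compute(i-1), compute(0)=4. Closed form: (4+1)·2^5 - 1 = 159.

Answer: 159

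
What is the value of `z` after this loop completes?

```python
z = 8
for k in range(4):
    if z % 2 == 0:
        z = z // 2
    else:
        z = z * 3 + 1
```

Collatz-style transformation from 8
`z` takes the values: 8 → 4 → 2 → 1 → 4

Answer: 4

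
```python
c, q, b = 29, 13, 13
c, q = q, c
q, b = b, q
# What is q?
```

Trace:
`c, q, b = 29, 13, 13` → c = 29; q = 13; b = 13
`c, q = q, c` → c = 13; q = 29
`q, b = b, q` → q = 13; b = 29
So q = 13

Answer: 13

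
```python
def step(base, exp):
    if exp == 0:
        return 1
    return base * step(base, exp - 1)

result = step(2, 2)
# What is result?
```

step(2, 2) = 2 * 2 = 4

Answer: 4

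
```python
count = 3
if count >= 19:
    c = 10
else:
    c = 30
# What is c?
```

Trace:
`count = 3` → count = 3
`if count >= 19: ...` → count >= 19 is False, take else branch → c = 30
So c = 30

Answer: 30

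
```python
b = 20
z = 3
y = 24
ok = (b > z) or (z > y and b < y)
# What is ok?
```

Trace:
`b = 20` → b = 20
`z = 3` → z = 3
`y = 24` → y = 24
`ok = (b > z) or (z > y and b < y)` → ok = True
So ok = True

Answer: True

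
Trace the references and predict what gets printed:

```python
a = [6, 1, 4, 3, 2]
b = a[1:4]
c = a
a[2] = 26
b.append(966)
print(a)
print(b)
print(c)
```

Key concept: slice vs alias.
Step by step:
`a = [6, 1, 4, 3, 2]` → a = [6, 1, 4, 3, 2]
`b = a[1:4]` → b = [1, 4, 3]
`c = a` → c = [6, 1, 4, 3, 2] (same object as a)
`a[2] = 26` → a = [6, 1, 26, 3, 2] (same object as c); c = [6, 1, 26, 3, 2] (same object as a)
`b.append(966)` → b = [1, 4, 3, 966]
`print(a)` → prints [6, 1, 26, 3, 2]
`print(b)` → prints [1, 4, 3, 966]
`print(c)` → prints [6, 1, 26, 3, 2]

Answer:
[6, 1, 26, 3, 2]
[1, 4, 3, 966]
[6, 1, 26, 3, 2]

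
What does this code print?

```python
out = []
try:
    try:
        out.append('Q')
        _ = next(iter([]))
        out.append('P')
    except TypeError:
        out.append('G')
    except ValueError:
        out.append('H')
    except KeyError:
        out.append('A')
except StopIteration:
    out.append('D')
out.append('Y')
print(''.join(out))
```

Execution trace: 'Q' (try body) → 'D' (outer except StopIteration) → 'Y' (after the try/except). Output: QDY

Answer: QDY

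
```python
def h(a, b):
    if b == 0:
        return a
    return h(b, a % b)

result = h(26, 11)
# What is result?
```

h(26, 11) -> h(11, 4) -> h(4, 3) -> h(3, 1) -> h(1, 0) -> 1

Answer: 1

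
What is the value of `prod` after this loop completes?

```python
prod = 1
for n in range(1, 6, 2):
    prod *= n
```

Product of 1, 3, 5, ... up to 5
`prod` takes the values: 1 → 3 → 15

Answer: 15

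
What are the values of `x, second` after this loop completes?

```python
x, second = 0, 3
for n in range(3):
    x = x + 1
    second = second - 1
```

x goes 0→3, second goes 3→0
`x, second` takes the values: (0, 3) → (1, 3) → (1, 2) → (2, 2) → (2, 1) → (3, 1) → (3, 0)

Answer: 3, 0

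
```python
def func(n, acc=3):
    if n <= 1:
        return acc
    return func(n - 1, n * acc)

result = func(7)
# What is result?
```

Accumulator trace (n, acc): (7, 3) -> (6, 21) -> (5, 126) -> (4, 630) -> (3, 2520) -> (2, 7560) -> (1, 15120) -> return 15120

Answer: 15120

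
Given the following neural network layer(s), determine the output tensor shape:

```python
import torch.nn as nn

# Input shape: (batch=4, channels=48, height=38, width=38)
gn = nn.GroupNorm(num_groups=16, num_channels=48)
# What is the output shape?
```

Input: (4, 48, 38, 38) -> Output: (4, 48, 38, 38)

Answer: (4, 48, 38, 38)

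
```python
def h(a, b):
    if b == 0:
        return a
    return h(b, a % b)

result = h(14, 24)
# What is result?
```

h(14, 24) -> h(24, 14) -> h(14, 10) -> h(10, 4) -> h(4, 2) -> h(2, 0) -> 2

Answer: 2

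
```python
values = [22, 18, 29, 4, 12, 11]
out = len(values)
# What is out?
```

Trace:
`values = [22, 18, 29, 4, 12, 11]` → values = [22, 18, 29, 4, 12, 11]
`out = len(values)` → out = 6
So out = 6

Answer: 6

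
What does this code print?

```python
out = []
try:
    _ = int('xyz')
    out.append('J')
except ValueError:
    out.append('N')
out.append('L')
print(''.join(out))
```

Execution trace: 'N' (except ValueError) → 'L' (after the try/except). Output: NL

Answer: NL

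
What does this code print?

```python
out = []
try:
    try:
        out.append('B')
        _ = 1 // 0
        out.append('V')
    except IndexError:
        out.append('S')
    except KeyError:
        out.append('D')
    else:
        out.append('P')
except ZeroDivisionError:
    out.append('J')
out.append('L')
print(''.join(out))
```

Execution trace: 'B' (inner try body) → 'J' (outer except ZeroDivisionError) → 'L' (after the try/except). Output: BJL

Answer: BJL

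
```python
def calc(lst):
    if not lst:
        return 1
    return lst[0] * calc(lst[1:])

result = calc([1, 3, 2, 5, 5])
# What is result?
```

Product over [1, 3, 2, 5, 5] = 1 * 3 * 2 * 5 * 5 = 150

Answer: 150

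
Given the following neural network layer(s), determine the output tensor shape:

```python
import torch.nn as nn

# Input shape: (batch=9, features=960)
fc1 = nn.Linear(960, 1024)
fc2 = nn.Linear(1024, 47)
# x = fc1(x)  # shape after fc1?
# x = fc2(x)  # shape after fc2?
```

Input: (9, 960) -> after fc1: (9, 1024) -> Output: (9, 47)

Answer: (9, 47)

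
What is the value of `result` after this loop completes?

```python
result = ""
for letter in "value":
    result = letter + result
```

Reverse 'value'
`result` takes the values: "" → "v" → "av" → "lav" → "ulav" → "eulav"

Answer: "eulav"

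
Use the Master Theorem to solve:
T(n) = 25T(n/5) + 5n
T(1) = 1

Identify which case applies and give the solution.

a=25, b=5, f(n)=5n. log_5(25) = 2. Since c=1 < 2, Case 1 applies: T(n) = Θ(n^log_b(a)) = O(n^2).

Answer: O(n^2) - Case 1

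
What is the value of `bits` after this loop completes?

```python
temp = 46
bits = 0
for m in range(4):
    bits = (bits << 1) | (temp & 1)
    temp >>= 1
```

Reverse lowest 4 bits of 46
`bits` takes the values: 0 → 1 → 3 → 7

Answer: 7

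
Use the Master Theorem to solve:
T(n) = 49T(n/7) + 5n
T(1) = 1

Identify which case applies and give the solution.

a=49, b=7, f(n)=5n. log_7(49) = 2. Since c=1 < 2, Case 1 applies: T(n) = Θ(n^log_b(a)) = O(n^2).

Answer: O(n^2) - Case 1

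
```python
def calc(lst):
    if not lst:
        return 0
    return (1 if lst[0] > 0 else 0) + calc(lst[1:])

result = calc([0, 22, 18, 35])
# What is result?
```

Count of positive elements in [0, 22, 18, 35] = 3

Answer: 3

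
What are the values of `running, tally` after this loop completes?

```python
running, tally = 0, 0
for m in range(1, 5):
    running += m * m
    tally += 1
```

Sum of squares and count
`running, tally` takes the values: (0, 0) → (1, 0) → (1, 1) → (5, 1) → (5, 2) → (14, 2) → (14, 3) → (30, 3) → (30, 4)

Answer: 30, 4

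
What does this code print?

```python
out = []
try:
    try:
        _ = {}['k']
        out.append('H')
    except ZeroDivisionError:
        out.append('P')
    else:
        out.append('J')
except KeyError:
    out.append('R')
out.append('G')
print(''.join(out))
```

Execution trace: 'R' (outer except KeyError) → 'G' (after the try/except). Output: RG

Answer: RG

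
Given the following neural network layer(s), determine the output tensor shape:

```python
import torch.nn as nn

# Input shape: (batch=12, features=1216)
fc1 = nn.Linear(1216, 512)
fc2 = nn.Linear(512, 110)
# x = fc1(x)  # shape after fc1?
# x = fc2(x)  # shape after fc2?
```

Input: (12, 1216) -> after fc1: (12, 512) -> Output: (12, 110)

Answer: (12, 110)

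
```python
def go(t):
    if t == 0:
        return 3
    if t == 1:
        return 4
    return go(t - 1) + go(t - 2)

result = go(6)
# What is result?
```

Build up from base cases: go(0)=3, go(1)=4, go(2)=7, go(3)=11, go(4)=18, go(5)=29, go(6)=47

Answer: 47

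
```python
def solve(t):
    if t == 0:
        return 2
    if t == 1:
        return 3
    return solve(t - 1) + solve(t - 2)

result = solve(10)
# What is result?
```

Build up from base cases: solve(0)=2, solve(1)=3, solve(2)=5, solve(3)=8, solve(4)=13, solve(5)=21, solve(6)=34, ..., solve(10)=233

Answer: 233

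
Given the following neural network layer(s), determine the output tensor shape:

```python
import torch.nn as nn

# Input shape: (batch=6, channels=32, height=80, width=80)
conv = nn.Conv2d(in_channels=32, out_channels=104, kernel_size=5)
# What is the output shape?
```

Input: (6, 32, 80, 80) -> Output: (6, 104, 76, 76)

Answer: (6, 104, 76, 76)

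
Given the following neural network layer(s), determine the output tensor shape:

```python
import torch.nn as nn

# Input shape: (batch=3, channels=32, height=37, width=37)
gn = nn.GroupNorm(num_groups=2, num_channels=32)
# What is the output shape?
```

Input: (3, 32, 37, 37) -> Output: (3, 32, 37, 37)

Answer: (3, 32, 37, 37)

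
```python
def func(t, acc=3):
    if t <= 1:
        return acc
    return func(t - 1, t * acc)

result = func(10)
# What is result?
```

Accumulator trace (n, acc): (10, 3) -> (9, 30) -> (8, 270) -> (7, 2160) -> (6, 15120) -> (5, 90720) -> (4, 453600) -> (3, 1814400) -> (2, 5443200) -> (1, 10886400) -> return 10886400

Answer: 10886400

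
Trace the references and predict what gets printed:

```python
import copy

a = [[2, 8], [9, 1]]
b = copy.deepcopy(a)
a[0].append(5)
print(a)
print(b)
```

Key concept: deep copy is fully independent.
Step by step:
`a = [[2, 8], [9, 1]]` → a = [[2, 8], [9, 1]]
`b = copy.deepcopy(a)` → b = [[2, 8], [9, 1]]
`a[0].append(5)` → a = [[2, 8, 5], [9, 1]]
`print(a)` → prints [[2, 8, 5], [9, 1]]
`print(b)` → prints [[2, 8], [9, 1]]

Answer:
[[2, 8, 5], [9, 1]]
[[2, 8], [9, 1]]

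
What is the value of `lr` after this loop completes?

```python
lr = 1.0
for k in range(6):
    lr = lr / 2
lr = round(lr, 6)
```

Halving LR 6 times: 1 / 2^6
`lr` takes the values: 1.0 → 0.5 → 0.25 → 0.125 → 0.0625 → 0.03125 → 0.015625

Answer: 0.015625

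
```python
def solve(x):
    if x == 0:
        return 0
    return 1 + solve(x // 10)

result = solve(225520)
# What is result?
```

Count of digits of 225520: 6

Answer: 6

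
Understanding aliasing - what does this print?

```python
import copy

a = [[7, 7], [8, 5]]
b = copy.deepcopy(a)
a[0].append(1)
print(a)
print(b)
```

Key concept: deep copy is fully independent.
Step by step:
`a = [[7, 7], [8, 5]]` → a = [[7, 7], [8, 5]]
`b = copy.deepcopy(a)` → b = [[7, 7], [8, 5]]
`a[0].append(1)` → a = [[7, 7, 1], [8, 5]]
`print(a)` → prints [[7, 7, 1], [8, 5]]
`print(b)` → prints [[7, 7], [8, 5]]

Answer:
[[7, 7, 1], [8, 5]]
[[7, 7], [8, 5]]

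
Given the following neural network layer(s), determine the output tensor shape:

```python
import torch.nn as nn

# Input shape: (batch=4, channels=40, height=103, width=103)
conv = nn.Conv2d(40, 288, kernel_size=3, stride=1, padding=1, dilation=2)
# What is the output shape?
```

Input: (4, 40, 103, 103) -> Output: (4, 288, 101, 101)

Answer: (4, 288, 101, 101)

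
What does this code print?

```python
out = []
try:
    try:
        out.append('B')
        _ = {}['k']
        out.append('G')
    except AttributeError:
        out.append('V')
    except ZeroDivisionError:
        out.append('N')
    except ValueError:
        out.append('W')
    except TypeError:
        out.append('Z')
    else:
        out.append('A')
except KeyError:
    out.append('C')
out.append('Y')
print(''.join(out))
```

Execution trace: 'B' (try body) → 'C' (outer except KeyError) → 'Y' (after the try/except). Output: BCY

Answer: BCY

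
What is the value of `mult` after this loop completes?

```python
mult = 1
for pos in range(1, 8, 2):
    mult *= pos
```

Product of 1, 3, 5, ... up to 7
`mult` takes the values: 1 → 3 → 15 → 105

Answer: 105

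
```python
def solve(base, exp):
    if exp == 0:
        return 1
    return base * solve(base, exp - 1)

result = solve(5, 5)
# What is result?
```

solve(5, 5) = 5 * 5 * 5 * 5 * 5 = 3125

Answer: 3125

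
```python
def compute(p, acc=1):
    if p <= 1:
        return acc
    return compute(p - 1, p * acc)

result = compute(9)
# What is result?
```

Accumulator trace (n, acc): (9, 1) -> (8, 9) -> (7, 72) -> (6, 504) -> (5, 3024) -> (4, 15120) -> (3, 60480) -> (2, 181440) -> (1, 362880) -> return 362880

Answer: 362880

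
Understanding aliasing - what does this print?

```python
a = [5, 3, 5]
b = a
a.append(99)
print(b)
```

Key concept: basic list aliasing.
Step by step:
`a = [5, 3, 5]` → a = [5, 3, 5]
`b = a` → b = [5, 3, 5] (same object as a)
`a.append(99)` → a = [5, 3, 5, 99] (same object as b); b = [5, 3, 5, 99] (same object as a)
`print(b)` → prints [5, 3, 5, 99]

Answer: [5, 3, 5, 99]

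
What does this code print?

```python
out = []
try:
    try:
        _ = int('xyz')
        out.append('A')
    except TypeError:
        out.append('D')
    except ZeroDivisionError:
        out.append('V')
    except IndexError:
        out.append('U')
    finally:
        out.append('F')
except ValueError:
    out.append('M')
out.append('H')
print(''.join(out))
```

Execution trace: 'F' (finally) → 'M' (outer except ValueError) → 'H' (after the try/except). Output: FMH

Answer: FMH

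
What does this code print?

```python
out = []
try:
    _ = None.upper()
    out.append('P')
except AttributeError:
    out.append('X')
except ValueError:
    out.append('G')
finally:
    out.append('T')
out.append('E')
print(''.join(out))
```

Execution trace: 'X' (except AttributeError) → 'T' (finally) → 'E' (after the try/except). Output: XTE

Answer: XTE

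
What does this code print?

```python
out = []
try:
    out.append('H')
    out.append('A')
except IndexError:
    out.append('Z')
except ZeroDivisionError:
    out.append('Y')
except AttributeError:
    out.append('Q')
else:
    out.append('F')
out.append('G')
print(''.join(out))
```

Execution trace: 'H' (try body) → 'A' (try body, no exception) → 'F' (else) → 'G' (after the try/except). Output: HAFG

Answer: HAFG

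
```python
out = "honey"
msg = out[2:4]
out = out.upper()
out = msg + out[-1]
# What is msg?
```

Trace:
`out = "honey"` → out = 'honey'
`msg = out[2:4]` → msg = 'ne'
`out = out.upper()` → out = 'HONEY'
`out = msg + out[-1]` → out = 'neY'
So msg = 'ne'

Answer: 'ne'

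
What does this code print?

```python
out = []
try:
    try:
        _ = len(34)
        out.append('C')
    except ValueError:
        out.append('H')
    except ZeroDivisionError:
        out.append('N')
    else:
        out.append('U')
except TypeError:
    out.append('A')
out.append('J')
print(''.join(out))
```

Execution trace: 'A' (outer except TypeError) → 'J' (after the try/except). Output: AJ

Answer: AJ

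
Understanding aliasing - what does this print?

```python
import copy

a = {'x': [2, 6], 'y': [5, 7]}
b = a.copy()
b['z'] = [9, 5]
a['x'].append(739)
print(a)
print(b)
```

Key concept: shallow copy of dict with mutable values.
Step by step:
`a = {'x': [2, 6], 'y': [5, 7]}` → a = {'x': [2, 6], 'y': [5, 7]}
`b = a.copy()` → b = {'x': [2, 6], 'y': [5, 7]}
`b['z'] = [9, 5]` → b = {'x': [2, 6], 'y': [5, 7], 'z': [9, 5]}
`a['x'].append(739)` → a = {'x': [2, 6, 739], 'y': [5, 7]}; b = {'x': [2, 6, 739], 'y': [5, 7], 'z': [9, 5]}
`print(a)` → prints {'x': [2, 6, 739], 'y': [5, 7]}
`print(b)` → prints {'x': [2, 6, 739], 'y': [5, 7], 'z': [9, 5]}

Answer:
{'x': [2, 6, 739], 'y': [5, 7]}
{'x': [2, 6, 739], 'y': [5, 7], 'z': [9, 5]}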